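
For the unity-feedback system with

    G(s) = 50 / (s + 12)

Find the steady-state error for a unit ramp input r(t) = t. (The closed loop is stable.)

G(s) has no poles at the origin.
This is a Type 0 system; Kv = lim_{s→0} s·G(s) = 0, so the steady-state error for a ramp input is infinite.

e_ss = ∞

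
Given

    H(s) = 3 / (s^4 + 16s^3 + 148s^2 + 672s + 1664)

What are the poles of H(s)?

s = -4 + 6j, -4 - 6j, -4 + 4j, -4 - 4j

The poles are the roots of the denominator s^4 + 16s^3 + 148s^2 + 672s + 1664 = 0.
No real roots exist; factor into two real quadratics: (s^2 + 8s + 52)(s^2 + 8s + 32) = 0.
Each quadratic gives a conjugate pair via the quadratic formula.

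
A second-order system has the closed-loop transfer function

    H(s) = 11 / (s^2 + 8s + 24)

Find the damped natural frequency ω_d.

Comparing s^2 + 8s + 24 to s^2 + 2ζωₙs + ωₙ²: ωₙ = √24 ≈ 4.899 rad/s and ζ = 8/(2·√24) ≈ 0.8165.
ζωₙ = 8/2 = 4, so ω_d = ωₙ√(1−ζ²) = √(ωₙ² − (ζωₙ)²) = √(24 − 4²) = √8 ≈ 2.828 rad/s.

ω_d ≈ 2.828 rad/s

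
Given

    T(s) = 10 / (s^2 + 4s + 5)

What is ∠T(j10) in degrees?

∠T(j10) ≈ -157.2°

At s = j10: numerator = 10, denominator = -95 + j40.
∠T = ∠num − ∠den = 0° − (157.17°) = -157.2°.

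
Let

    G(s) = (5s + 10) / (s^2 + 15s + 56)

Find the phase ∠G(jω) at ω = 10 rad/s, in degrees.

At s = j10: numerator = 10 + j50, denominator = -44 + j150.
∠G = ∠num − ∠den = 78.690° − (106.35°) = -27.66°.

∠G(j10) ≈ -27.66°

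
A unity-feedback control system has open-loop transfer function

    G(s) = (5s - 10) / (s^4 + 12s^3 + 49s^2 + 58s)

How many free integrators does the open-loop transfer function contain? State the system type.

Type 1

Factor s from the denominator: s^4 + 12s^3 + 49s^2 + 58s = s·(s^3 + 12s^2 + 49s + 58).
There is 1 pole at the origin, so the system is Type 1.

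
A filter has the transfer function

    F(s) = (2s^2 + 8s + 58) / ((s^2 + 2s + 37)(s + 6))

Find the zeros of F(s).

Set the numerator to zero: 2s^2 + 8s + 58 = 0, i.e. 2·(s^2 + 4s + 29) = 0.
Factoring: (s^2 + 4s + 29) = 0.

s = -2 ± 5j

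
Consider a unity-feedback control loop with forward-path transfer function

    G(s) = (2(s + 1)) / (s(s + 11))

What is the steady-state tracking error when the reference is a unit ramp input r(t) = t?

G(s) has one pole at the origin.
This is a Type 1 system. Kv = lim_{s→0} s·G(s) = 2/11.
e_ss = 1/Kv = 1/(2/11) = 11/2 ≈ 5.500.

e_ss = 5.500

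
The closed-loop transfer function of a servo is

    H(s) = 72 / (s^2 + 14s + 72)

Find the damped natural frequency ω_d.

ω_d ≈ 4.796 rad/s

Comparing s^2 + 14s + 72 to s^2 + 2ζωₙs + ωₙ²: ωₙ = √72 ≈ 8.485 rad/s and ζ = 14/(2·√72) ≈ 0.8250.
ζωₙ = 14/2 = 7, so ω_d = ωₙ√(1−ζ²) = √(ωₙ² − (ζωₙ)²) = √(72 − 7²) = √23 ≈ 4.796 rad/s.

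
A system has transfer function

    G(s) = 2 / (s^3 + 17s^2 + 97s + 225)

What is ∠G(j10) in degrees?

At s = j10: numerator = 2, denominator = -1475 - j30.
∠G = ∠num − ∠den = 0° − (-178.83°) = 178.8°.

∠G(j10) ≈ 178.8°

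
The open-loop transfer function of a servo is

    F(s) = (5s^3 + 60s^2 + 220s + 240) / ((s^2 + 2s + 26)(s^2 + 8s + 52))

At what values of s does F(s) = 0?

s = -6, -2, -4

Set the numerator to zero: 5s^3 + 60s^2 + 220s + 240 = 0, i.e. 5·(s^3 + 12s^2 + 44s + 48) = 0.
Factoring: (s + 6)(s + 2)(s + 4) = 0.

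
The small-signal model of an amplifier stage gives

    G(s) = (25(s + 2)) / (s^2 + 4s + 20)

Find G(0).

Set s = 0: G(0) = (50) / (20) = 5/2.

G(0) = 5/2 ≈ 2.500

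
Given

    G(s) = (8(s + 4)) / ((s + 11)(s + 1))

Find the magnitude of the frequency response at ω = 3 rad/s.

Substitute s = j3: numerator = 32 + j24, denominator = 2 + j36.
|G(j3)| = |32 + j24| / |2 + j36| = 40 / 36.056 ≈ 1.109.

|G(j3)| ≈ 1.109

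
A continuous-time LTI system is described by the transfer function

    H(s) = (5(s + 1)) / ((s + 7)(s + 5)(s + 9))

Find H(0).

At s = 0 each factor (s + a) contributes a and each (s^2 + bs + c) contributes c.
H(0) = 5·(1) / ((7) · (5) · (9)) = 5/315 = 1/63.

H(0) = 1/63 ≈ 0.01587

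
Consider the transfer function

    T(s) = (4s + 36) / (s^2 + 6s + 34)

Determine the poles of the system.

s = -3 ± 5j

The poles are the roots of the denominator s^2 + 6s + 34 = 0.
Using the quadratic formula: s = (-6 ± √(-100))/2 = -3 ± 5j.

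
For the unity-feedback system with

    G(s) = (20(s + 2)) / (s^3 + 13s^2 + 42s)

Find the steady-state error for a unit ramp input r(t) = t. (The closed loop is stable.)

G(s) has one pole at the origin.
This is a Type 1 system. Kv = lim_{s→0} s·G(s) = 40/42 = 20/21.
e_ss = 1/Kv = 1/(20/21) = 21/20 ≈ 1.050.

e_ss = 1.050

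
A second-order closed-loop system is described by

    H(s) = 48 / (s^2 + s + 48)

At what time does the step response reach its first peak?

Comparing s^2 + s + 48 to s^2 + 2ζωₙs + ωₙ²: ωₙ = √48 ≈ 6.928 rad/s and ζ = 1/(2·√48) ≈ 0.07217.
ζωₙ = 1/2 = 0.5, so ω_d = ωₙ√(1−ζ²) = √(ωₙ² − (ζωₙ)²) = √(48 − 0.5²) = √47.75 ≈ 6.910 rad/s.
t_p = π/ω_d = π/6.910 ≈ 0.4546 s.

t_p ≈ 0.4546 s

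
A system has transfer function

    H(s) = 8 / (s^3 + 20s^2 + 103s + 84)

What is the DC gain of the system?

Set s = 0: H(0) = (8) / (84) = 2/21.

H(0) = 2/21 ≈ 0.09524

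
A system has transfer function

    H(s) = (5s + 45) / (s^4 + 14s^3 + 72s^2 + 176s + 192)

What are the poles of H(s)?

s = -2 + 2j, -2 - 2j, -4, -6

The poles are the roots of the denominator s^4 + 14s^3 + 72s^2 + 176s + 192 = 0.
Trying s = -4: the polynomial evaluates to 0, so (s + 4) is a factor.
Dividing out leaves s^3 + 10s^2 + 32s + 48 = 0.
This factors further as (s^2 + 4s + 8)(s + 6) = 0.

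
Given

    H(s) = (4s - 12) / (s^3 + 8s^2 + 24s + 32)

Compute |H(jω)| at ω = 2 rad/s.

|H(j2)| ≈ 0.3606

Substitute s = j2: numerator = -12 + j8, denominator = j40.
|H(j2)| = |-12 + j8| / |j40| = 14.422 / 40 ≈ 0.3606.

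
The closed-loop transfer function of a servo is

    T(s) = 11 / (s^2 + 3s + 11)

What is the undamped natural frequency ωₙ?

Compare the denominator to the standard form s^2 + 2ζωₙs + ωₙ².
ωₙ² = 11, so ωₙ = √11 ≈ 3.317 rad/s.

ωₙ ≈ 3.317 rad/s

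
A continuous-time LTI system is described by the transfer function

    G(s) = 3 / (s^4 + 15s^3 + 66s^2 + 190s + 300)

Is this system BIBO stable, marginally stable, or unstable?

stable

The denominator s^4 + 15s^3 + 66s^2 + 190s + 300 factors as (s^2 + 2s + 10)(s + 10)(s + 3), giving poles at s = -1 ± 3j, -10, -3.
Since all poles lie strictly in the left half-plane, the system is stable.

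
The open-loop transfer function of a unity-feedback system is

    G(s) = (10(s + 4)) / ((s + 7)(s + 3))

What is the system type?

Type 0

The denominator has no factor of s at the origin — no free integrator — so this is a Type 0 system.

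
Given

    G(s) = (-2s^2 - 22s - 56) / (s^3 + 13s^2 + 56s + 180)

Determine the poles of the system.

s = -9, -2 + 4j, -2 - 4j

The poles are the roots of the denominator s^3 + 13s^2 + 56s + 180 = 0.
Trying s = -9: the polynomial evaluates to 0, so (s + 9) is a factor.
Dividing out leaves s^2 + 4s + 20 = 0.
The quadratic formula then gives s = -2 ± 4j.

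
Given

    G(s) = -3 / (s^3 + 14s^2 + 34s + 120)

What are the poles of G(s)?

The poles are the roots of the denominator s^3 + 14s^2 + 34s + 120 = 0.
Trying s = -12: the polynomial evaluates to 0, so (s + 12) is a factor.
Dividing out leaves s^2 + 2s + 10 = 0.
The quadratic formula then gives s = -1 ± 3j.

s = -1 + 3j, -1 - 3j, -12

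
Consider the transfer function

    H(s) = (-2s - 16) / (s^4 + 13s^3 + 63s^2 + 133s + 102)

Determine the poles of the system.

The poles are the roots of the denominator s^4 + 13s^3 + 63s^2 + 133s + 102 = 0.
Trying s = -2: the polynomial evaluates to 0, so (s + 2) is a factor.
Dividing out leaves s^3 + 11s^2 + 41s + 51 = 0.
This factors further as (s^2 + 8s + 17)(s + 3) = 0.

s = -2, -4 + j, -4 - j, -3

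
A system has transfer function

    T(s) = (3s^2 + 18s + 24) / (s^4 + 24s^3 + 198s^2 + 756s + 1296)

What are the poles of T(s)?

The poles are the roots of the denominator s^4 + 24s^3 + 198s^2 + 756s + 1296 = 0.
Trying s = -6: the polynomial evaluates to 0, so (s + 6) is a factor.
Dividing out leaves s^3 + 18s^2 + 90s + 216 = 0.
This factors further as (s^2 + 6s + 18)(s + 12) = 0.

s = -3 + 3j, -3 - 3j, -6, -12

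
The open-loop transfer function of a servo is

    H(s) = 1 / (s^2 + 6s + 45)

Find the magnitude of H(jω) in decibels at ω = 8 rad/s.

Substitute s = j8: numerator = 1, denominator = -19 + j48.
|H(j8)| = |1| / |-19 + j48| = 1 / 51.624 ≈ 0.01937.
In decibels: 20·log₁₀(0.01937) ≈ -34.3 dB.

|H(j8)|_dB ≈ -34.3 dB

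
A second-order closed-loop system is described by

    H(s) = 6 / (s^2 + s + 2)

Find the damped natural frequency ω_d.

ω_d ≈ 1.323 rad/s

Comparing s^2 + s + 2 to s^2 + 2ζωₙs + ωₙ²: ωₙ = √2 ≈ 1.414 rad/s and ζ = 1/(2·√2) ≈ 0.3536.
ζωₙ = 1/2 = 0.5, so ω_d = ωₙ√(1−ζ²) = √(ωₙ² − (ζωₙ)²) = √(2 − 0.5²) = √1.75 ≈ 1.323 rad/s.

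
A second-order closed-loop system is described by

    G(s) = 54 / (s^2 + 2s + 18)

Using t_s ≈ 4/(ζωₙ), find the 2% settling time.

Comparing s^2 + 2s + 18 to s^2 + 2ζωₙs + ωₙ²: ωₙ = √18 ≈ 4.243 rad/s and ζ = 2/(2·√18) ≈ 0.2357.
ζωₙ = 2/2 = 1, so t_s ≈ 4/(ζωₙ) = 4/1 = 4 s.

t_s ≈ 4 s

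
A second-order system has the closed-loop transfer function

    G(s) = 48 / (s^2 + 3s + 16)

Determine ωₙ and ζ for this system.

ωₙ = 4 rad/s, ζ = 0.375

Compare the denominator to the standard form s^2 + 2ζωₙs + ωₙ².
ωₙ² = 16, so ωₙ = 4 rad/s.
2ζωₙ = 3, so ζ = 3/(2·4) = 0.375.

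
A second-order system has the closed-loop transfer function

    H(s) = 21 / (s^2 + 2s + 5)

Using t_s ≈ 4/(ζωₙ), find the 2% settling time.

Comparing s^2 + 2s + 5 to s^2 + 2ζωₙs + ωₙ²: ωₙ = √5 ≈ 2.236 rad/s and ζ = 2/(2·√5) ≈ 0.4472.
ζωₙ = 2/2 = 1, so t_s ≈ 4/(ζωₙ) = 4/1 = 4 s.

t_s ≈ 4 s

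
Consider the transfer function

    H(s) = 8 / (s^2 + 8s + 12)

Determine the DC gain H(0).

Set s = 0: H(0) = (8) / (12) = 2/3.

H(0) = 2/3 ≈ 0.6667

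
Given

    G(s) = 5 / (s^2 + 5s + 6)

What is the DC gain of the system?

Set s = 0: G(0) = (5) / (6) = 5/6.

G(0) = 5/6 ≈ 0.8333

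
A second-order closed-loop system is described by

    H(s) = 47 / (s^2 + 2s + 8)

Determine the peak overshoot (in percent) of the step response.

Comparing s^2 + 2s + 8 to s^2 + 2ζωₙs + ωₙ²: ωₙ = √8 ≈ 2.828 rad/s and ζ = 2/(2·√8) ≈ 0.3536.
%OS = 100·exp(−πζ/√(1−ζ²)) = 100·exp(−π·0.3536/√(1−0.3536²)) ≈ 30.5%.

%OS ≈ 30.5%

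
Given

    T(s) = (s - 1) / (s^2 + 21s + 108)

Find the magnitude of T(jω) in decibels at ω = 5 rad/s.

Substitute s = j5: numerator = -1 + j5, denominator = 83 + j105.
|T(j5)| = |-1 + j5| / |83 + j105| = 5.0990 / 133.84 ≈ 0.03810.
In decibels: 20·log₁₀(0.03810) ≈ -28.4 dB.

|T(j5)|_dB ≈ -28.4 dB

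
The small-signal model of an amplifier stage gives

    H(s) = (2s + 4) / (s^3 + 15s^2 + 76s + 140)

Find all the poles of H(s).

The poles are the roots of the denominator s^3 + 15s^2 + 76s + 140 = 0.
Trying s = -7: the polynomial evaluates to 0, so (s + 7) is a factor.
Dividing out leaves s^2 + 8s + 20 = 0.
The quadratic formula then gives s = -4 ± 2j.

s = -4 ± 2j, -7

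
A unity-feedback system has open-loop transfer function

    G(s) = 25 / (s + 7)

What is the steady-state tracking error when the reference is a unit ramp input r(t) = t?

G(s) has no poles at the origin.
This is a Type 0 system; Kv = lim_{s→0} s·G(s) = 0, so the steady-state error for a ramp input is infinite.

e_ss = ∞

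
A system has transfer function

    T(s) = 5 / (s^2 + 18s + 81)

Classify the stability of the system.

The denominator s^2 + 18s + 81 factors as (s + 9)^2, giving poles at s = -9, -9.
Since all poles lie strictly in the left half-plane, the system is stable.

stable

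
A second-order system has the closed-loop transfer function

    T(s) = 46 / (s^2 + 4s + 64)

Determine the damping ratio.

Compare the denominator to the standard form s^2 + 2ζωₙs + ωₙ².
ωₙ² = 64, so ωₙ = 8 rad/s.
2ζωₙ = 4, so ζ = 4/(2·8) = 0.25.

ζ = 0.25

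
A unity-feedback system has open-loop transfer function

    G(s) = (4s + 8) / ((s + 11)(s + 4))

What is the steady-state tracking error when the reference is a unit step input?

e_ss = 0.8462

G(s) has no poles at the origin.
This is a Type 0 system. Kp = lim_{s→0} G(s) = 8/44 = 2/11.
e_ss = 1/(1 + Kp) = 1/(1 + 2/11) = 11/13 ≈ 0.8462.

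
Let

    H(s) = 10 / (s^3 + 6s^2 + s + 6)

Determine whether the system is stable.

The denominator s^3 + 6s^2 + s + 6 factors as (s^2 + 1)(s + 6), giving poles at s = ±j, -6.
Since the simple pole(s) at s = j, -j lie on the jω-axis with none in the right half-plane, the system is marginally stable.

marginally stable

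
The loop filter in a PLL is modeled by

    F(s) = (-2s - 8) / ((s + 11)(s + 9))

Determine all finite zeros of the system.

s = -4

Set the numerator to zero: -2s - 8 = 0, i.e. -2·(s + 4) = 0.
So s = -4.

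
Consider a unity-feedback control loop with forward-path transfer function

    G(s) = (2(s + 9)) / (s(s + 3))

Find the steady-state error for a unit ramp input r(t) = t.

G(s) has one pole at the origin.
This is a Type 1 system. Kv = lim_{s→0} s·G(s) = 18/3 = 6.
e_ss = 1/Kv = 1/(6) = 1/6 ≈ 0.1667.

e_ss = 0.1667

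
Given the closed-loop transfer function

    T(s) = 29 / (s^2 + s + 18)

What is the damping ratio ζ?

Compare the denominator to the standard form s^2 + 2ζωₙs + ωₙ².
ωₙ² = 18, so ωₙ = √18 ≈ 4.243 rad/s.
2ζωₙ = 1, so ζ = 1/(2·√18) ≈ 0.1179.

ζ ≈ 0.1179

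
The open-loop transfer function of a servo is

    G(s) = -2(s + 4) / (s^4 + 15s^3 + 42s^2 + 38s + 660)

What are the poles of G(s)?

The poles are the roots of the denominator s^4 + 15s^3 + 42s^2 + 38s + 660 = 0.
Trying s = -11: the polynomial evaluates to 0, so (s + 11) is a factor.
Dividing out leaves s^3 + 4s^2 - 2s + 60 = 0.
This factors further as (s^2 - 2s + 10)(s + 6) = 0.

s = 1 + 3j, 1 - 3j, -11, -6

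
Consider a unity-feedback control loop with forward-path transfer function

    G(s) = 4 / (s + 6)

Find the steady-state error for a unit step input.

e_ss = 0.6000

G(s) has no poles at the origin.
This is a Type 0 system. Kp = lim_{s→0} G(s) = 4/6 = 2/3.
e_ss = 1/(1 + Kp) = 1/(1 + 2/3) = 3/5 ≈ 0.6000.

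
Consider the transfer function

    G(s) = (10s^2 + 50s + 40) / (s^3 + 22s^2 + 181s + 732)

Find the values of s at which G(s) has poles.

s = -5 + 6j, -5 - 6j, -12

The poles are the roots of the denominator s^3 + 22s^2 + 181s + 732 = 0.
Trying s = -12: the polynomial evaluates to 0, so (s + 12) is a factor.
Dividing out leaves s^2 + 10s + 61 = 0.
The quadratic formula then gives s = -5 ± 6j.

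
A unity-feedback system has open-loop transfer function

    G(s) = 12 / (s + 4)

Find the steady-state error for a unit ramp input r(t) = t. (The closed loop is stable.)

G(s) has no poles at the origin.
This is a Type 0 system; Kv = lim_{s→0} s·G(s) = 0, so the steady-state error for a ramp input is infinite.

e_ss = ∞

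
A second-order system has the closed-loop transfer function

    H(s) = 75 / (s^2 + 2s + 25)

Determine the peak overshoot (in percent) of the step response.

Comparing s^2 + 2s + 25 to s^2 + 2ζωₙs + ωₙ²: ωₙ = 5 rad/s and ζ = 2/(2·5) = 0.2.
%OS = 100·exp(−πζ/√(1−ζ²)) = 100·exp(−π·0.2/√(1−0.2²)) ≈ 52.7%.

%OS ≈ 52.7%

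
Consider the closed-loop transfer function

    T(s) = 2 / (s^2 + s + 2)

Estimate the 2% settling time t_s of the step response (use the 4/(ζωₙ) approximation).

t_s ≈ 8 s

Comparing s^2 + s + 2 to s^2 + 2ζωₙs + ωₙ²: ωₙ = √2 ≈ 1.414 rad/s and ζ = 1/(2·√2) ≈ 0.3536.
ζωₙ = 1/2 = 0.5, so t_s ≈ 4/(ζωₙ) = 4/0.5 = 8 s.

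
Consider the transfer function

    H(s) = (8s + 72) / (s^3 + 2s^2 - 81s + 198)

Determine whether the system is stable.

The denominator s^3 + 2s^2 - 81s + 198 factors as (s + 11)(s - 3)(s - 6), giving poles at s = -11, 3, 6.
Since the pole(s) at s = 3, 6 lie in the right half-plane, the system is unstable.

unstable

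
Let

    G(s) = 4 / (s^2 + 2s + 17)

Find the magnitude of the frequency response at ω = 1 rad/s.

Substitute s = j1: numerator = 4, denominator = 16 + j2.
|G(j1)| = |4| / |16 + j2| = 4 / 16.125 ≈ 0.2481.

|G(j1)| ≈ 0.2481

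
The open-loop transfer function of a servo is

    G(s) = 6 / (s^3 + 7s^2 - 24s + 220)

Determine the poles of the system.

s = 2 ± 4j, -11

The poles are the roots of the denominator s^3 + 7s^2 - 24s + 220 = 0.
Trying s = -11: the polynomial evaluates to 0, so (s + 11) is a factor.
Dividing out leaves s^2 - 4s + 20 = 0.
The quadratic formula then gives s = 2 ± 4j.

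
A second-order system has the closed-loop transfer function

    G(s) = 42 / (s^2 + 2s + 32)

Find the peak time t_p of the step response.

Comparing s^2 + 2s + 32 to s^2 + 2ζωₙs + ωₙ²: ωₙ = √32 ≈ 5.657 rad/s and ζ = 2/(2·√32) ≈ 0.1768.
ζωₙ = 2/2 = 1, so ω_d = ωₙ√(1−ζ²) = √(ωₙ² − (ζωₙ)²) = √(32 − 1²) = √31 ≈ 5.568 rad/s.
t_p = π/ω_d = π/5.568 ≈ 0.5642 s.

t_p ≈ 0.5642 s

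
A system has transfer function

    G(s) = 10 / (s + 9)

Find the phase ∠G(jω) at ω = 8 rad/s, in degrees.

At s = j8: numerator = 10, denominator = 9 + j8.
∠G = ∠num − ∠den = 0° − (41.634°) = -41.63°.

∠G(j8) ≈ -41.63°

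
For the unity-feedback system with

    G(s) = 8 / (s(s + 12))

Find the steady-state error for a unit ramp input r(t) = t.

G(s) has one pole at the origin.
This is a Type 1 system. Kv = lim_{s→0} s·G(s) = 8/12 = 2/3.
e_ss = 1/Kv = 1/(2/3) = 3/2 ≈ 1.500.

e_ss = 1.500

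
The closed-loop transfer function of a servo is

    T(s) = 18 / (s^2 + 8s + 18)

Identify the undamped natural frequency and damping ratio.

Compare the denominator to the standard form s^2 + 2ζωₙs + ωₙ².
ωₙ² = 18, so ωₙ = √18 ≈ 4.243 rad/s.
2ζωₙ = 8, so ζ = 8/(2·√18) ≈ 0.9428.
With ζ = 0.9428 the response is underdamped.

ωₙ ≈ 4.243 rad/s, ζ ≈ 0.9428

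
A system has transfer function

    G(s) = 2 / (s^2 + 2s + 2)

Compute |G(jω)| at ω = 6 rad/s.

|G(j6)| ≈ 0.05547

Substitute s = j6: numerator = 2, denominator = -34 + j12.
|G(j6)| = |2| / |-34 + j12| = 2 / 36.056 ≈ 0.05547.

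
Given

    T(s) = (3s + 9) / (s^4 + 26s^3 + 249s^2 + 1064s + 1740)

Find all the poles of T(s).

The poles are the roots of the denominator s^4 + 26s^3 + 249s^2 + 1064s + 1740 = 0.
Trying s = -10: the polynomial evaluates to 0, so (s + 10) is a factor.
Dividing out leaves s^3 + 16s^2 + 89s + 174 = 0.
This factors further as (s^2 + 10s + 29)(s + 6) = 0.

s = -5 ± 2j, -10, -6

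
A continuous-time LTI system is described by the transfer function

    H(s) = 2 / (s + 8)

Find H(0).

H(0) = 1/4 ≈ 0.2500

At s = 0 each factor (s + a) contributes a and each (s^2 + bs + c) contributes c.
H(0) = 2·1 / ((8)) = 2/8 = 1/4.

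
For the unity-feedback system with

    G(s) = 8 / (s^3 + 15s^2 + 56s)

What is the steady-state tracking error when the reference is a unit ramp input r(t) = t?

G(s) has one pole at the origin.
This is a Type 1 system. Kv = lim_{s→0} s·G(s) = 8/56 = 1/7.
e_ss = 1/Kv = 1/(1/7) = 7.

e_ss = 7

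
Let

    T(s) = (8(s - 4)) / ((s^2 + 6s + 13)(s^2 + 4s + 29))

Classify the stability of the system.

stable

The poles can be read from the denominator factors: s = -3 ± 2j, -2 ± 5j.
Since all poles lie strictly in the left half-plane, the system is stable.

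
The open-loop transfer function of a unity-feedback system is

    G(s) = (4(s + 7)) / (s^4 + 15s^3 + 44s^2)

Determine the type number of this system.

Type 2

The denominator has 2 factors of s at the origin (free integrators), so this is a Type 2 system.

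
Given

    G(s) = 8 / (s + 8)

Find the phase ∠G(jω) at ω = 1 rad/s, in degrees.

At s = j1: numerator = 8, denominator = 8 + j1.
∠G = ∠num − ∠den = 0° − (7.1250°) = -7.125°.

∠G(j1) ≈ -7.125°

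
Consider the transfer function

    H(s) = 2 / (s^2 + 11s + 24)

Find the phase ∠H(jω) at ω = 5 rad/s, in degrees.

At s = j5: numerator = 2, denominator = -1 + j55.
∠H = ∠num − ∠den = 0° − (91.042°) = -91.04°.

∠H(j5) ≈ -91.04°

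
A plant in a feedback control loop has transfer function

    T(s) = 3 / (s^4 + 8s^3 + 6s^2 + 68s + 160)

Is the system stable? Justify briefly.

unstable

The denominator s^4 + 8s^3 + 6s^2 + 68s + 160 factors as (s^2 - 2s + 10)(s + 2)(s + 8), giving poles at s = 1 ± 3j, -2, -8.
Since the pole(s) at s = 1 + 3j, 1 - 3j lie in the right half-plane, the system is unstable.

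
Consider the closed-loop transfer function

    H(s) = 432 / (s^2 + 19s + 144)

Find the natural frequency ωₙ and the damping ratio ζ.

ωₙ = 12 rad/s, ζ ≈ 0.7917

Compare the denominator to the standard form s^2 + 2ζωₙs + ωₙ².
ωₙ² = 144, so ωₙ = 12 rad/s.
2ζωₙ = 19, so ζ = 19/(2·12) ≈ 0.7917.
With ζ = 0.7917 the response is underdamped.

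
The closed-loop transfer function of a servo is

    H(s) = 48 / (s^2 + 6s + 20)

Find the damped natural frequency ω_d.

Comparing s^2 + 6s + 20 to s^2 + 2ζωₙs + ωₙ²: ωₙ = √20 ≈ 4.472 rad/s and ζ = 6/(2·√20) ≈ 0.6708.
ζωₙ = 6/2 = 3, so ω_d = ωₙ√(1−ζ²) = √(ωₙ² − (ζωₙ)²) = √(20 − 3²) = √11 ≈ 3.317 rad/s.

ω_d ≈ 3.317 rad/s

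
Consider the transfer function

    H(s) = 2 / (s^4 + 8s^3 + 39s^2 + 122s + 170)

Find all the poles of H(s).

The poles are the roots of the denominator s^4 + 8s^3 + 39s^2 + 122s + 170 = 0.
No real roots exist; factor into two real quadratics: (s^2 + 6s + 10)(s^2 + 2s + 17) = 0.
Each quadratic gives a conjugate pair via the quadratic formula.

s = -3 ± j, -1 ± 4j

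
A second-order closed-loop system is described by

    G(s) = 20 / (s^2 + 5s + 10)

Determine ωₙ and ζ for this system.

Compare the denominator to the standard form s^2 + 2ζωₙs + ωₙ².
ωₙ² = 10, so ωₙ = √10 ≈ 3.162 rad/s.
2ζωₙ = 5, so ζ = 5/(2·√10) ≈ 0.7906.

ωₙ ≈ 3.162 rad/s, ζ ≈ 0.7906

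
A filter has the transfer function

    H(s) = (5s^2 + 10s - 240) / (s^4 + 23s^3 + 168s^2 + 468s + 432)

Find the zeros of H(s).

s = 6, -8

Set the numerator to zero: 5s^2 + 10s - 240 = 0, i.e. 5·(s^2 + 2s - 48) = 0.
Factoring: (s - 6)(s + 8) = 0.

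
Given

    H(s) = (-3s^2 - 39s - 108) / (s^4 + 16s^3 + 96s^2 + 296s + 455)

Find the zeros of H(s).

Set the numerator to zero: -3s^2 - 39s - 108 = 0, i.e. -3·(s^2 + 13s + 36) = 0.
Factoring: (s + 4)(s + 9) = 0.

s = -4, -9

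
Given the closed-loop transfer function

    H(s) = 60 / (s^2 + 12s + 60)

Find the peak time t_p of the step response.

t_p ≈ 0.6413 s

Comparing s^2 + 12s + 60 to s^2 + 2ζωₙs + ωₙ²: ωₙ = √60 ≈ 7.746 rad/s and ζ = 12/(2·√60) ≈ 0.7746.
ζωₙ = 12/2 = 6, so ω_d = ωₙ√(1−ζ²) = √(ωₙ² − (ζωₙ)²) = √(60 − 6²) = √24 ≈ 4.899 rad/s.
t_p = π/ω_d = π/4.899 ≈ 0.6413 s.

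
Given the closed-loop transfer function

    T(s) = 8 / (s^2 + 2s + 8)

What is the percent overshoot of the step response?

Comparing s^2 + 2s + 8 to s^2 + 2ζωₙs + ωₙ²: ωₙ = √8 ≈ 2.828 rad/s and ζ = 2/(2·√8) ≈ 0.3536.
%OS = 100·exp(−πζ/√(1−ζ²)) = 100·exp(−π·0.3536/√(1−0.3536²)) ≈ 30.5%.

%OS ≈ 30.5%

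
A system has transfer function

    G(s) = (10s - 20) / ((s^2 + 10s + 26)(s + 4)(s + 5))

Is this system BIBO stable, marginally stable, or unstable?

The poles can be read from the denominator factors: s = -5 + j, -5 - j, -4, -5.
Since all poles lie strictly in the left half-plane, the system is stable.

stable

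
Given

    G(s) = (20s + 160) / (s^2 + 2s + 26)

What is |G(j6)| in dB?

Substitute s = j6: numerator = 160 + j120, denominator = -10 + j12.
|G(j6)| = |160 + j120| / |-10 + j12| = 200 / 15.620 ≈ 12.80.
In decibels: 20·log₁₀(12.80) ≈ 22.1 dB.

|G(j6)|_dB ≈ 22.1 dB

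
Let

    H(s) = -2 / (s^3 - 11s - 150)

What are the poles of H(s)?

s = -3 + 4j, -3 - 4j, 6

The poles are the roots of the denominator s^3 - 11s - 150 = 0.
Trying s = 6: the polynomial evaluates to 0, so (s - 6) is a factor.
Dividing out leaves s^2 + 6s + 25 = 0.
The quadratic formula then gives s = -3 ± 4j.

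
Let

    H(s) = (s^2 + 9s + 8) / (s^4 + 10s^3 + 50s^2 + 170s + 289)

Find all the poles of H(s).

The poles are the roots of the denominator s^4 + 10s^3 + 50s^2 + 170s + 289 = 0.
No real roots exist; factor into two real quadratics: (s^2 + 8s + 17)(s^2 + 2s + 17) = 0.
Each quadratic gives a conjugate pair via the quadratic formula.

s = -4 ± j, -1 ± 4j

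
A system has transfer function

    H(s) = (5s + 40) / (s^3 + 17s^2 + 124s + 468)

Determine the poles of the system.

The poles are the roots of the denominator s^3 + 17s^2 + 124s + 468 = 0.
Trying s = -9: the polynomial evaluates to 0, so (s + 9) is a factor.
Dividing out leaves s^2 + 8s + 52 = 0.
The quadratic formula then gives s = -4 ± 6j.

s = -4 + 6j, -4 - 6j, -9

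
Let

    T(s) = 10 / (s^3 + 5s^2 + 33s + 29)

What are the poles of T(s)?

s = -2 ± 5j, -1

The poles are the roots of the denominator s^3 + 5s^2 + 33s + 29 = 0.
Trying s = -1: the polynomial evaluates to 0, so (s + 1) is a factor.
Dividing out leaves s^2 + 4s + 29 = 0.
The quadratic formula then gives s = -2 ± 5j.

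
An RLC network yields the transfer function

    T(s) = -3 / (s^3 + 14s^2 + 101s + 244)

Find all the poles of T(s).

s = -5 + 6j, -5 - 6j, -4

The poles are the roots of the denominator s^3 + 14s^2 + 101s + 244 = 0.
Trying s = -4: the polynomial evaluates to 0, so (s + 4) is a factor.
Dividing out leaves s^2 + 10s + 61 = 0.
The quadratic formula then gives s = -5 ± 6j.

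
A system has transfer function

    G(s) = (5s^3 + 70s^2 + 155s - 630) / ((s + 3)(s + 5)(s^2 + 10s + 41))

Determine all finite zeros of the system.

Set the numerator to zero: 5s^3 + 70s^2 + 155s - 630 = 0, i.e. 5·(s^3 + 14s^2 + 31s - 126) = 0.
Factoring: (s + 9)(s - 2)(s + 7) = 0.

s = -9, 2, -7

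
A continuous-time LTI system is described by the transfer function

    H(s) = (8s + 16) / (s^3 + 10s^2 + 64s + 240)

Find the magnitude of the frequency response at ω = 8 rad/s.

|H(j8)| ≈ 0.1649

Substitute s = j8: numerator = 16 + j64, denominator = -400.
|H(j8)| = |16 + j64| / |-400| = 65.970 / 400 ≈ 0.1649.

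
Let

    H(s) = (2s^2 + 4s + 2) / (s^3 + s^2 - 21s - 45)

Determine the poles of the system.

s = -3, 5, -3

The poles are the roots of the denominator s^3 + s^2 - 21s - 45 = 0.
Trying s = -3: the polynomial evaluates to 0, so (s + 3) is a factor.
Dividing out leaves s^2 - 2s - 15 = 0.
Factoring the quadratic: (s - 5)(s + 3) = 0.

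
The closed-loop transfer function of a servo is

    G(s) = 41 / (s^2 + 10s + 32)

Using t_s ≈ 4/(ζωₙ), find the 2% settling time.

Comparing s^2 + 10s + 32 to s^2 + 2ζωₙs + ωₙ²: ωₙ = √32 ≈ 5.657 rad/s and ζ = 10/(2·√32) ≈ 0.8839.
ζωₙ = 10/2 = 5, so t_s ≈ 4/(ζωₙ) = 4/5 = 0.8000 s.

t_s ≈ 0.8000 s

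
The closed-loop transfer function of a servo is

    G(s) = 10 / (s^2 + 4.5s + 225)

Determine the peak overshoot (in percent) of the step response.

%OS ≈ 62.1%

Comparing s^2 + 4.5s + 225 to s^2 + 2ζωₙs + ωₙ²: ωₙ = 15 rad/s and ζ = 4.5/(2·15) = 0.15.
%OS = 100·exp(−πζ/√(1−ζ²)) = 100·exp(−π·0.15/√(1−0.15²)) ≈ 62.1%.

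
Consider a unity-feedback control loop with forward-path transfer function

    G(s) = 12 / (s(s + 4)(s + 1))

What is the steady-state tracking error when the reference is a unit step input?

G(s) has one pole at the origin.
This is a Type 1 system; for a step input the steady-state error is zero.

e_ss = 0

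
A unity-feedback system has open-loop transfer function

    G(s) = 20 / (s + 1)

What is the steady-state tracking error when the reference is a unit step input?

e_ss = 0.04762

G(s) has no poles at the origin.
This is a Type 0 system. Kp = lim_{s→0} G(s) = 20/1.
e_ss = 1/(1 + Kp) = 1/(1 + 20) = 1/21 ≈ 0.04762.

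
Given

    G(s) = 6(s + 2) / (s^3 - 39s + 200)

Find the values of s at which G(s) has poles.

The poles are the roots of the denominator s^3 - 39s + 200 = 0.
Trying s = -8: the polynomial evaluates to 0, so (s + 8) is a factor.
Dividing out leaves s^2 - 8s + 25 = 0.
The quadratic formula then gives s = 4 ± 3j.

s = -8, 4 + 3j, 4 - 3j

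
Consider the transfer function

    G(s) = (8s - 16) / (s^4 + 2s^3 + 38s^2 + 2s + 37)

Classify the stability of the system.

marginally stable

The denominator s^4 + 2s^3 + 38s^2 + 2s + 37 factors as (s^2 + 1)(s^2 + 2s + 37), giving poles at s = j, -j, -1 + 6j, -1 - 6j.
Since the simple pole(s) at s = j, -j lie on the jω-axis with none in the right half-plane, the system is marginally stable.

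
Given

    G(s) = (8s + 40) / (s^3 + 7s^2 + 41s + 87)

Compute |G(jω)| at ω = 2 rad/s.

|G(j2)| ≈ 0.4552

Substitute s = j2: numerator = 40 + j16, denominator = 59 + j74.
|G(j2)| = |40 + j16| / |59 + j74| = 43.081 / 94.641 ≈ 0.4552.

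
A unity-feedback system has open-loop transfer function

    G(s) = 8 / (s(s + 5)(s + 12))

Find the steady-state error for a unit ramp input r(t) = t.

G(s) has one pole at the origin.
This is a Type 1 system. Kv = lim_{s→0} s·G(s) = 8/60 = 2/15.
e_ss = 1/Kv = 1/(2/15) = 15/2 ≈ 7.500.

e_ss = 7.500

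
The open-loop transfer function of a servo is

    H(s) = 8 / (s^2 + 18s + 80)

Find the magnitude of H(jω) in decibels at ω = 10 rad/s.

Substitute s = j10: numerator = 8, denominator = -20 + j180.
|H(j10)| = |8| / |-20 + j180| = 8 / 181.11 ≈ 0.04417.
In decibels: 20·log₁₀(0.04417) ≈ -27.1 dB.

|H(j10)|_dB ≈ -27.1 dB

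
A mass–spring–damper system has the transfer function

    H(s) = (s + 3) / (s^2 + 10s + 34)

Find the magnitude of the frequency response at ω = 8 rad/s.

|H(j8)| = 0.1000

Substitute s = j8: numerator = 3 + j8, denominator = -30 + j80.
|H(j8)| = |3 + j8| / |-30 + j80| = 8.5440 / 85.440 = 0.1000.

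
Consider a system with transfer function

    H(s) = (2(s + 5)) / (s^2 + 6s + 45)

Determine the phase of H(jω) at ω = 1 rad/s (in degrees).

∠H(j1) ≈ 3.545°

At s = j1: numerator = 10 + j2, denominator = 44 + j6.
∠H = ∠num − ∠den = 11.310° − (7.7652°) = 3.545°.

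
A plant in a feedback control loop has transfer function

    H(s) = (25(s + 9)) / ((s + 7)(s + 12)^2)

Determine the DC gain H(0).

H(0) = 25/112 ≈ 0.2232

At s = 0 each factor (s + a) contributes a and each (s^2 + bs + c) contributes c.
H(0) = 25·(9) / ((7) · (12) · (12)) = 225/1008 = 25/112.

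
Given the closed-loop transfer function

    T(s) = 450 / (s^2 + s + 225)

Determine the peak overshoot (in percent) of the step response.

%OS ≈ 90.1%

Comparing s^2 + s + 225 to s^2 + 2ζωₙs + ωₙ²: ωₙ = 15 rad/s and ζ = 1/(2·15) ≈ 0.03333.
%OS = 100·exp(−πζ/√(1−ζ²)) = 100·exp(−π·0.03333/√(1−0.03333²)) ≈ 90.1%.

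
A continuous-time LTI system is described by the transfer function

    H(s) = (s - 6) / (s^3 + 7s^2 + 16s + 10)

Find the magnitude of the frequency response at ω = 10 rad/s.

|H(j10)| ≈ 0.01073

Substitute s = j10: numerator = -6 + j10, denominator = -690 - j840.
|H(j10)| = |-6 + j10| / |-690 - j840| = 11.662 / 1087.1 ≈ 0.01073.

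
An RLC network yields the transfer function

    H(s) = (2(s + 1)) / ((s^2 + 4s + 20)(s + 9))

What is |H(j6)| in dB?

|H(j6)|_dB ≈ -28.2 dB

Substitute s = j6: numerator = 2 + j12, denominator = -288 + j120.
|H(j6)| = |2 + j12| / |-288 + j120| = 12.166 / 312 ≈ 0.03899.
In decibels: 20·log₁₀(0.03899) ≈ -28.2 dB.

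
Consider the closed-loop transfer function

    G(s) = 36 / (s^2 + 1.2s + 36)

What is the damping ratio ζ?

ζ = 0.1

Compare the denominator to the standard form s^2 + 2ζωₙs + ωₙ².
ωₙ² = 36, so ωₙ = 6 rad/s.
2ζωₙ = 1.2, so ζ = 1.2/(2·6) = 0.1.
With ζ = 0.1 the response is underdamped.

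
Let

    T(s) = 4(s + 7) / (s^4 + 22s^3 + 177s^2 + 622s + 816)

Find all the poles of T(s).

The poles are the roots of the denominator s^4 + 22s^3 + 177s^2 + 622s + 816 = 0.
Trying s = -8: the polynomial evaluates to 0, so (s + 8) is a factor.
Dividing out leaves s^3 + 14s^2 + 65s + 102 = 0.
This factors further as (s + 6)(s^2 + 8s + 17) = 0.

s = -8, -6, -4 + j, -4 - j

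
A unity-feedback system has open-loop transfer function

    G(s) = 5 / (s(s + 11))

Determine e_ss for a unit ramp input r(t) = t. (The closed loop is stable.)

e_ss = 2.200

G(s) has one pole at the origin.
This is a Type 1 system. Kv = lim_{s→0} s·G(s) = 5/11.
e_ss = 1/Kv = 1/(5/11) = 11/5 ≈ 2.200.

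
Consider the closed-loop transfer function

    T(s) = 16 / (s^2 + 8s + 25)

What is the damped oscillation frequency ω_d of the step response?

Comparing s^2 + 8s + 25 to s^2 + 2ζωₙs + ωₙ²: ωₙ = 5 rad/s and ζ = 8/(2·5) = 0.8.
ζωₙ = 8/2 = 4, so ω_d = ωₙ√(1−ζ²) = √(ωₙ² − (ζωₙ)²) = √(25 − 4²) = √9 = 3 rad/s.

ω_d = 3 rad/s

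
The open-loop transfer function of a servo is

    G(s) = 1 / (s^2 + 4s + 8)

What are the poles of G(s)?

The poles are the roots of the denominator s^2 + 4s + 8 = 0.
Using the quadratic formula: s = (-4 ± √(-16))/2 = -2 ± 2j.

s = -2 ± 2j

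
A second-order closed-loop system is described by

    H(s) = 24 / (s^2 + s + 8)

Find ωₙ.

ωₙ ≈ 2.828 rad/s

Compare the denominator to the standard form s^2 + 2ζωₙs + ωₙ².
ωₙ² = 8, so ωₙ = √8 ≈ 2.828 rad/s.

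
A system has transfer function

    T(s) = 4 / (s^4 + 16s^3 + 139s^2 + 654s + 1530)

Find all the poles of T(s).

The poles are the roots of the denominator s^4 + 16s^3 + 139s^2 + 654s + 1530 = 0.
No real roots exist; factor into two real quadratics: (s^2 + 6s + 45)(s^2 + 10s + 34) = 0.
Each quadratic gives a conjugate pair via the quadratic formula.

s = -3 + 6j, -3 - 6j, -5 + 3j, -5 - 3j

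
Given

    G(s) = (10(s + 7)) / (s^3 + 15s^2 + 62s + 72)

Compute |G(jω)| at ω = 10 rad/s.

Substitute s = j10: numerator = 70 + j100, denominator = -1428 - j380.
|G(j10)| = |70 + j100| / |-1428 - j380| = 122.07 / 1477.7 ≈ 0.08261.

|G(j10)| ≈ 0.08261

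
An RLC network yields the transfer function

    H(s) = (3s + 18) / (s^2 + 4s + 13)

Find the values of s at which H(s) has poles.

s = -2 + 3j, -2 - 3j

The poles are the roots of the denominator s^2 + 4s + 13 = 0.
Using the quadratic formula: s = (-4 ± √(-36))/2 = -2 ± 3j.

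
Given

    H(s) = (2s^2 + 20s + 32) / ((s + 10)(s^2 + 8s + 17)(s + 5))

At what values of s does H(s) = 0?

Set the numerator to zero: 2s^2 + 20s + 32 = 0, i.e. 2·(s^2 + 10s + 16) = 0.
Factoring: (s + 8)(s + 2) = 0.

s = -8, -2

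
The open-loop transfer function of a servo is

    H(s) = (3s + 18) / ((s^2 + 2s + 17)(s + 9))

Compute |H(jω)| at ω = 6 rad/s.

|H(j6)| ≈ 0.1047

Substitute s = j6: numerator = 18 + j18, denominator = -243 - j6.
|H(j6)| = |18 + j18| / |-243 - j6| = 25.456 / 243.07 ≈ 0.1047.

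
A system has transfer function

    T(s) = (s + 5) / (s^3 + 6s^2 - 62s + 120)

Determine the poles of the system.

s = -12, 3 + j, 3 - j

The poles are the roots of the denominator s^3 + 6s^2 - 62s + 120 = 0.
Trying s = -12: the polynomial evaluates to 0, so (s + 12) is a factor.
Dividing out leaves s^2 - 6s + 10 = 0.
The quadratic formula then gives s = 3 ± 1j.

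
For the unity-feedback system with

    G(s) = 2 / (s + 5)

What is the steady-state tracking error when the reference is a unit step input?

G(s) has no poles at the origin.
This is a Type 0 system. Kp = lim_{s→0} G(s) = 2/5.
e_ss = 1/(1 + Kp) = 1/(1 + 2/5) = 5/7 ≈ 0.7143.

e_ss = 0.7143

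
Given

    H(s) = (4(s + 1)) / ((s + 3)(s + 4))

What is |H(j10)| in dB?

|H(j10)|_dB ≈ -8.93 dB

Substitute s = j10: numerator = 4 + j40, denominator = -88 + j70.
|H(j10)| = |4 + j40| / |-88 + j70| = 40.200 / 112.45 ≈ 0.3575.
In decibels: 20·log₁₀(0.3575) ≈ -8.93 dB.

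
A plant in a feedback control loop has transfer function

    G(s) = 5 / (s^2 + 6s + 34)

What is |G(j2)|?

Substitute s = j2: numerator = 5, denominator = 30 + j12.
|G(j2)| = |5| / |30 + j12| = 5 / 32.311 ≈ 0.1547.

|G(j2)| ≈ 0.1547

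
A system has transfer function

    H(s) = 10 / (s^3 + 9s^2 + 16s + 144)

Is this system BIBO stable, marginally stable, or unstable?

The denominator s^3 + 9s^2 + 16s + 144 factors as (s^2 + 16)(s + 9), giving poles at s = 4j, -4j, -9.
Since the simple pole(s) at s = 4j, -4j lie on the jω-axis with none in the right half-plane, the system is marginally stable.

marginally stable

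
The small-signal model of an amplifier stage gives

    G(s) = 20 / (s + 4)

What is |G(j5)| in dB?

Substitute s = j5: numerator = 20, denominator = 4 + j5.
|G(j5)| = |20| / |4 + j5| = 20 / 6.4031 ≈ 3.123.
In decibels: 20·log₁₀(3.123) ≈ 9.89 dB.

|G(j5)|_dB ≈ 9.89 dB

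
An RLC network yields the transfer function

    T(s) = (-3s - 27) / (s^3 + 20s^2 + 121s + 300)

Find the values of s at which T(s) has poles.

The poles are the roots of the denominator s^3 + 20s^2 + 121s + 300 = 0.
Trying s = -12: the polynomial evaluates to 0, so (s + 12) is a factor.
Dividing out leaves s^2 + 8s + 25 = 0.
The quadratic formula then gives s = -4 ± 3j.

s = -4 ± 3j, -12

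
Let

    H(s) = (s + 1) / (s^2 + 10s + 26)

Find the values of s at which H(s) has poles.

s = -5 ± j

The poles are the roots of the denominator s^2 + 10s + 26 = 0.
Using the quadratic formula: s = (-10 ± √(-4))/2 = -5 ± 1j.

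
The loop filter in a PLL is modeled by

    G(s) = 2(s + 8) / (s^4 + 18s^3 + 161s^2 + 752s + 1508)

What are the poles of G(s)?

The poles are the roots of the denominator s^4 + 18s^3 + 161s^2 + 752s + 1508 = 0.
No real roots exist; factor into two real quadratics: (s^2 + 8s + 52)(s^2 + 10s + 29) = 0.
Each quadratic gives a conjugate pair via the quadratic formula.

s = -4 ± 6j, -5 ± 2j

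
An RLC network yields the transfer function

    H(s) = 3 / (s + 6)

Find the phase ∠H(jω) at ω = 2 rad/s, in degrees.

∠H(j2) ≈ -18.43°

At s = j2: numerator = 3, denominator = 6 + j2.
∠H = ∠num − ∠den = 0° − (18.435°) = -18.43°.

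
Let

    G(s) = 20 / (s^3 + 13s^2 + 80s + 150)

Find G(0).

G(0) = 2/15 ≈ 0.1333

Set s = 0: G(0) = (20) / (150) = 2/15.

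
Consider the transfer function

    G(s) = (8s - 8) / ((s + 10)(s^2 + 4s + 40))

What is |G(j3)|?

|G(j3)| ≈ 0.07289

Substitute s = j3: numerator = -8 + j24, denominator = 274 + j213.
|G(j3)| = |-8 + j24| / |274 + j213| = 25.298 / 347.05 ≈ 0.07289.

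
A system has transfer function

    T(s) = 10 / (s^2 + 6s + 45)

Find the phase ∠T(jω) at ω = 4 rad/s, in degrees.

∠T(j4) ≈ -39.61°

At s = j4: numerator = 10, denominator = 29 + j24.
∠T = ∠num − ∠den = 0° − (39.611°) = -39.61°.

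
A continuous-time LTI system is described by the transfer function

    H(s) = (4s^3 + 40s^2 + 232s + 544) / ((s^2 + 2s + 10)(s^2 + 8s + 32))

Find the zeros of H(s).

s = -3 ± 5j, -4

Set the numerator to zero: 4s^3 + 40s^2 + 232s + 544 = 0, i.e. 4·(s^3 + 10s^2 + 58s + 136) = 0.
Factoring: (s^2 + 6s + 34)(s + 4) = 0.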